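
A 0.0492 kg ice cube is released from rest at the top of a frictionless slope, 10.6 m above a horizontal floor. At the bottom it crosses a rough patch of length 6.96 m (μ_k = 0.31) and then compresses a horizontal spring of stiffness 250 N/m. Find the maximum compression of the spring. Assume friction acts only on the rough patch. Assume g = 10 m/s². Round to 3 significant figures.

x = 0.182 m

Initial energy: E₁ = mgh = (0.0492)(10)(10.6) = 5.2152 J
Friction removes W_f = μ_k mg d = (0.31)(0.0492)(10)(6.96) = 1.062 J
Energy reaching the spring: E = 5.2152 − 1.062 = 4.1537 J
At max compression ½kx² = E ⇒ x = √(2E/k) = √(2 × 4.1537/250) = 0.1823 m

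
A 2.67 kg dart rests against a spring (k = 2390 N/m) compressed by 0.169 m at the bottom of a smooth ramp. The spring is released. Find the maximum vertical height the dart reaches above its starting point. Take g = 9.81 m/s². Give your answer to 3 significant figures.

All spring PE becomes gravitational PE at the highest point: ½kx² = mgh
h = kx²/(2mg) = (2390)(0.169)²/(2 × 2.67 × 9.81) = 1.303 m

h = 1.30 m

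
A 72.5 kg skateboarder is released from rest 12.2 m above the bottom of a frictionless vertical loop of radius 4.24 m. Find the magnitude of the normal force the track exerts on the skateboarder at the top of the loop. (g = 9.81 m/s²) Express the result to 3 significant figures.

Energy from release to top (height 2r): mgh = ½mv_top² + mg(2r)
v_top² = 2g(h − 2r) = 2(9.81)(12.2 − 8.480) = 72.986 m²/s²
At the top, both N and weight point toward the centre: N + mg = mv_top²/r
N = m(v_top²/r − g) = 72.5(72.986/4.24 − 9.81) = 536.8 N

N = 537 N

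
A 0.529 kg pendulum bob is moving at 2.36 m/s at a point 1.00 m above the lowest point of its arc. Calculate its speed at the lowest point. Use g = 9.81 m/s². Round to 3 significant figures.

Mechanical energy is conserved (no friction): ½mv₀² + mgh = ½mv²
The mass cancels from both sides.
v² = v₀² + 2gh = (2.36)² + 2(9.81)(1.00) = 25.190
v = √25.190 = 5.019 m/s

v = 5.02 m/s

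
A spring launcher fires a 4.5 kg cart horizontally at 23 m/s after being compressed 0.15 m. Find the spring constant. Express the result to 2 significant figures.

k = 110000 N/m

Energy stored in the spring equals the launch KE: ½kx² = ½mv²
k = mv²/x² = (4.5)(23)²/(0.15)² = 105800 N/m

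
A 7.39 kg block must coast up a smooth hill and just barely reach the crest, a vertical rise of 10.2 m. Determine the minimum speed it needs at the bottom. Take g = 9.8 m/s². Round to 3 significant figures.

At the top it is momentarily at rest, so all KE converts to PE: ½mv² = mgh
v = √(2gh) = √(2 × 9.8 × 10.2) = 14.14 m/s

v = 14.1 m/s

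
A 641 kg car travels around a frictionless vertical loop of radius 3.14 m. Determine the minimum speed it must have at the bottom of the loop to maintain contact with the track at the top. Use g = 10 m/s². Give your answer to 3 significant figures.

At the top: mg = mv_top²/r ⇒ v_top² = gr = 31.40 m²/s²
Energy from bottom to top (height 2r): ½mv_bot² = ½mv_top² + mg(2r)
v_bot² = gr + 4gr = 5gr = 157.0
v_bot = √(5gr) = 12.53 m/s

v = 12.5 m/s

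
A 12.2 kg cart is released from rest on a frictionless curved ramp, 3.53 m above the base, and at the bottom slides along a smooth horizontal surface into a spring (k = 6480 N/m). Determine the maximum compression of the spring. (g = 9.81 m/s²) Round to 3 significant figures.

x = 0.361 m

At max compression the cart is momentarily at rest: mgh = ½kx²
x = √(2mgh/k) = √(2 × 12.2 × 9.81 × 3.53 / 6480) = 0.3611 m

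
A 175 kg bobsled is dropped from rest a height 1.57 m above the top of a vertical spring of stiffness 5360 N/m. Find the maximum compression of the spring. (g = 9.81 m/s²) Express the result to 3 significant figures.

Let x be the compression. The total drop is H + x, and the bobsled is instantaneously at rest at max compression, so energy conservation gives:
mg(H + x) = ½kx²
½(5360)x² − (175)(9.81)x − (175)(9.81)(1.57) = 0
2680x² − 1717x − 2695 = 0
x = [1717 + √(2.947e+06 + 2.8894e+07)]/(2 × 2680) = 1.373 m

x = 1.37 m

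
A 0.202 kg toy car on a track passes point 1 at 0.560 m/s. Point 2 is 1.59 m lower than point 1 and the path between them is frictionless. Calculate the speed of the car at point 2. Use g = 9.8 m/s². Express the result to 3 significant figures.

By conservation of mechanical energy, ½mv₀² + mgh = ½mv²
The mass cancels from both sides.
v² = v₀² + 2gh = (0.560)² + 2(9.8)(1.59) = 31.478
v = √31.478 = 5.610 m/s

v = 5.61 m/s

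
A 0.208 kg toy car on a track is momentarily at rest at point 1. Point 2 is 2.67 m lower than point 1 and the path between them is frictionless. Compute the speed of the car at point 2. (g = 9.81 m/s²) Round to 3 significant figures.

Equating total energy at the two states: mgh = ½mv²
v = √(2gh) = √(2 × 9.81 × 2.67) = √52.385 = 7.238 m/s

v = 7.24 m/s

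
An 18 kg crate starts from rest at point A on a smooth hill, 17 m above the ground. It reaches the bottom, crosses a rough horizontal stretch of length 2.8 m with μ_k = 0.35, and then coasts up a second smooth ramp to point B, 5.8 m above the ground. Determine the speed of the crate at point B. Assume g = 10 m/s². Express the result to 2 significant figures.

Energy at A: mgh₁ = (18)(10)(17) = 3060.0 J
Friction loss: W_f = μ_k mg d = 176.4 J
At B: ½mv² + mgh₂ = mgh₁ − W_f
½mv² = 3060.0 − 176.4 − 1044.0 = 1839.6 J
v = √(2 × 1839.6/18) = 14.30 m/s

v = 14 m/s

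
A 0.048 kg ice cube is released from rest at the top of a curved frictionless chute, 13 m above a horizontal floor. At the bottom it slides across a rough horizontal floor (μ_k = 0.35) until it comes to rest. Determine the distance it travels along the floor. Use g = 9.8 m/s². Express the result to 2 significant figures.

d = 37 m

Energy at the top = energy at the end + work done against friction:
At rest all PE has been dissipated by friction: mgh = μ_k m g d
d = h/μ_k = 13/0.35 = 37.14 m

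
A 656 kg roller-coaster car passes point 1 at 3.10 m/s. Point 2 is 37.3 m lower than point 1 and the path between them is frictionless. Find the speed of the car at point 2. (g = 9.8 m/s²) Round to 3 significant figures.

v = 27.2 m/s

By conservation of mechanical energy, ½mv₀² + mgh = ½mv²
The mass cancels from both sides.
v² = v₀² + 2gh = (3.10)² + 2(9.8)(37.3) = 740.69
v = √740.69 = 27.22 m/s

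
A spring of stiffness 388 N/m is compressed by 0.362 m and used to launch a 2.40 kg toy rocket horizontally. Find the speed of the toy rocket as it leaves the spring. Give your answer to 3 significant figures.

v = 4.60 m/s

Spring PE converts entirely to kinetic energy: ½kx² = ½mv²
v = x√(k/m) = 0.362 × √(388/2.40) = 4.603 m/s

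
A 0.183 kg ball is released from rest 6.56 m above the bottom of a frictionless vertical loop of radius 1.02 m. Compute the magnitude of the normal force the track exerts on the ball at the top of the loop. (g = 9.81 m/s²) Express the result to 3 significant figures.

N = 14.1 N

Energy from release to top (height 2r): mgh = ½mv_top² + mg(2r)
v_top² = 2g(h − 2r) = 2(9.81)(6.56 − 2.040) = 88.682 m²/s²
At the top, both N and weight point toward the centre: N + mg = mv_top²/r
N = m(v_top²/r − g) = 0.183(88.682/1.02 − 9.81) = 14.12 N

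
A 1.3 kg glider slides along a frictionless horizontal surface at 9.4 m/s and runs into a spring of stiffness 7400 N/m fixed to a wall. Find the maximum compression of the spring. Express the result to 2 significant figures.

Conservation of energy between contact and max compression: ½mv² = ½kx²
x = v√(m/k) = 9.4 × √(1.3/7400) = 0.1246 m

x = 0.12 m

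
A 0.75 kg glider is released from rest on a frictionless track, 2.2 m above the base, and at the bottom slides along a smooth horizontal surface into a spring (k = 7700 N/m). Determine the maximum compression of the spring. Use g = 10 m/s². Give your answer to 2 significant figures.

At max compression the glider is momentarily at rest: mgh = ½kx²
x = √(2mgh/k) = √(2 × 0.75 × 10 × 2.2 / 7700) = 0.06547 m

x = 0.065 m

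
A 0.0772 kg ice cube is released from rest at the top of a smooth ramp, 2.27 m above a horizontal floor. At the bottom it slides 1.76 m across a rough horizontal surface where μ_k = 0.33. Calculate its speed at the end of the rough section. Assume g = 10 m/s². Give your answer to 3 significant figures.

Applying the work–energy principle:
mgh = ½mv² + μ_k m g d
W_f = μ_k mg d = (0.33)(0.0772)(10)(1.76) = 0.4484 J
½mv² = mgh − W_f = 1.7524 − 0.4484 = 1.3041 J
v = √(2 × 1.3041/0.0772) = 5.812 m/s

v = 5.81 m/s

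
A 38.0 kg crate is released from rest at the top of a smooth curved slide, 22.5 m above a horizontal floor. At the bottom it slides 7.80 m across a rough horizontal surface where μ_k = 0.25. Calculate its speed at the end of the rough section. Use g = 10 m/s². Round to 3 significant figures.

v = 20.3 m/s

Applying the work–energy principle:
mgh = ½mv² + μ_k m g d
W_f = μ_k mg d = (0.25)(38.0)(10)(7.80) = 741.0 J
½mv² = mgh − W_f = 8550.0 − 741.0 = 7809.0 J
v = √(2 × 7809.0/38.0) = 20.27 m/s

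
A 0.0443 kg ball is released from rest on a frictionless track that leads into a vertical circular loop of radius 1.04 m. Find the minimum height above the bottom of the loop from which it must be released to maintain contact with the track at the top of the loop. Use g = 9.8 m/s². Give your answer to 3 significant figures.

At the top, for minimum speed gravity alone supplies the centripetal force: mg = mv_top²/r ⇒ v_top² = gr = 10.19 m²/s²
Energy conservation from release height h to the top (height 2r): mgh = ½mv_top² + mg(2r)
h = v_top²/(2g) + 2r = r/2 + 2r = 5r/2 = 2.600 m

h = 2.60 m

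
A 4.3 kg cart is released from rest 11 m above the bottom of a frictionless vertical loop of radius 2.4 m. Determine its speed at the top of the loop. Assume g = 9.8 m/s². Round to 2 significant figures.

Energy conservation: mgh = ½mv_top² + mg(2r)
v_top² = 2g(h − 2r) = 2(9.8)(11 − 4.800) = 121.5
v_top = 11.02 m/s

v = 11 m/s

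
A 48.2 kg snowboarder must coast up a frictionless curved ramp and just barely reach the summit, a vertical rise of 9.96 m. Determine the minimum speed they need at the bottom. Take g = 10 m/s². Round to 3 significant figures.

At the top they are momentarily at rest, so all KE converts to PE: ½mv² = mgh
v = √(2gh) = √(2 × 10 × 9.96) = 14.11 m/s

v = 14.1 m/s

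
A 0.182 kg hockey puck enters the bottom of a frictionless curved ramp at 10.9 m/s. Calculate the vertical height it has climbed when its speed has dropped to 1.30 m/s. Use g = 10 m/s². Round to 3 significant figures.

Energy balance between the two points: ½mv₁² = ½mv₂² + mgh
h = (v₁² − v₂²)/(2g) = (10.9² − 1.30²)/(2 × 10) = 5.856 m

h = 5.86 m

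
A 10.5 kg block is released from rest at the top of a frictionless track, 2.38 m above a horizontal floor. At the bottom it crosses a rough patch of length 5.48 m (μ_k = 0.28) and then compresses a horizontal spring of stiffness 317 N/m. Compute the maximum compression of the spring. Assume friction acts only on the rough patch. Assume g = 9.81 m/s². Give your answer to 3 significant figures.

Initial energy: E₁ = mgh = (10.5)(9.81)(2.38) = 245.15 J
Friction removes W_f = μ_k mg d = (0.28)(10.5)(9.81)(5.48) = 158.1 J
Energy reaching the spring: E = 245.15 − 158.1 = 87.101 J
At max compression ½kx² = E ⇒ x = √(2E/k) = √(2 × 87.101/317) = 0.7413 m

x = 0.741 m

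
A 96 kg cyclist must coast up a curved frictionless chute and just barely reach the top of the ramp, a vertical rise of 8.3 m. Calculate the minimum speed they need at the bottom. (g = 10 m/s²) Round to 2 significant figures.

v = 13 m/s

At the top they are momentarily at rest, so all KE converts to PE: ½mv² = mgh
v = √(2gh) = √(2 × 10 × 8.3) = 12.88 m/s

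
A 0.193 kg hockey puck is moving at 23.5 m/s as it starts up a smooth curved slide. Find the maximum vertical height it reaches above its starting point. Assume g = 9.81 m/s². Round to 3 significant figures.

By energy conservation, ½mv² = mgh
h = v²/(2g) = 23.5²/(2 × 9.81) = 28.15 m

h = 28.1 m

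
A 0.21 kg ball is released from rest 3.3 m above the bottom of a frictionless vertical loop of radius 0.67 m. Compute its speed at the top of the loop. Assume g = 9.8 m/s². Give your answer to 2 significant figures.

Energy conservation: mgh = ½mv_top² + mg(2r)
v_top² = 2g(h − 2r) = 2(9.8)(3.3 − 1.340) = 38.42
v_top = 6.198 m/s

v = 6.2 m/s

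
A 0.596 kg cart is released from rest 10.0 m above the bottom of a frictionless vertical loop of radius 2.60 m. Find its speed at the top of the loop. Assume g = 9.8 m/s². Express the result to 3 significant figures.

Energy conservation: mgh = ½mv_top² + mg(2r)
v_top² = 2g(h − 2r) = 2(9.8)(10.0 − 5.200) = 94.08
v_top = 9.699 m/s

v = 9.70 m/s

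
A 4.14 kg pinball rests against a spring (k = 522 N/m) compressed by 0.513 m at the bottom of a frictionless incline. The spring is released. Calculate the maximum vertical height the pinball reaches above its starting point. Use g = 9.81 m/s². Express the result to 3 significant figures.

h = 1.69 m

Energy conservation from release to the highest point: ½kx² = mgh
h = kx²/(2mg) = (522)(0.513)²/(2 × 4.14 × 9.81) = 1.691 m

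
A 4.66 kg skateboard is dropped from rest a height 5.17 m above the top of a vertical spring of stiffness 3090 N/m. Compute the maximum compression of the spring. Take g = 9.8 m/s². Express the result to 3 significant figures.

Measuring PE from the top of the relaxed spring, at max compression the skateboard has dropped H + x with zero KE, so:
mg(H + x) = ½kx²
½(3090)x² − (4.66)(9.8)x − (4.66)(9.8)(5.17) = 0
1545x² − 45.67x − 236.1 = 0
x = [45.67 + √(2086 + 1.4591e+06)]/(2 × 1545) = 0.4060 m

x = 0.406 m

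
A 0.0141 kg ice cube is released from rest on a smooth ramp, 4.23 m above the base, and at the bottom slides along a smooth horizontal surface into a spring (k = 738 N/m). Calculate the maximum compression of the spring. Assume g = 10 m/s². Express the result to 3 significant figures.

Gravitational PE at the top equals spring PE at max compression: mgh = ½kx²
x = √(2mgh/k) = √(2 × 0.0141 × 10 × 4.23 / 738) = 0.04020 m

x = 0.0402 m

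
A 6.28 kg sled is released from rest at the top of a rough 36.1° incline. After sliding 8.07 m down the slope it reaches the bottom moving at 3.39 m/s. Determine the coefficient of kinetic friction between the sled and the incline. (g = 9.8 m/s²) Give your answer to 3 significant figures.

μ_k = 0.639

The energy dissipated by friction is the PE lost minus the KE gained:
mgL sinθ = 292.63 J; ½mv² = 36.085 J
W_f = 292.63 − 36.085 = 256.5 J
μ_k = W_f/(mg cosθ · L) = 256.5/(49.73 × 8.07) = 0.6393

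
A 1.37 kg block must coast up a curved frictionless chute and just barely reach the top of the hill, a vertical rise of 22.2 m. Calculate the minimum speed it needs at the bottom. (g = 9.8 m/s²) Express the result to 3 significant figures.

At the top it is momentarily at rest, so all KE converts to PE: ½mv² = mgh
v = √(2gh) = √(2 × 9.8 × 22.2) = 20.86 m/s

v = 20.9 m/s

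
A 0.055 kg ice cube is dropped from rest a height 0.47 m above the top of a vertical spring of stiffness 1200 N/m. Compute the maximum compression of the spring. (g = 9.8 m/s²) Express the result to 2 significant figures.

Measuring PE from the top of the relaxed spring, at max compression the cube has dropped H + x with zero KE, so:
mg(H + x) = ½kx²
½(1200)x² − (0.055)(9.8)x − (0.055)(9.8)(0.47) = 0
600.0x² − 0.5390x − 0.2533 = 0
x = [0.5390 + √(0.2905 + 607.99)]/(2 × 600.0) = 0.02100 m

x = 0.021 m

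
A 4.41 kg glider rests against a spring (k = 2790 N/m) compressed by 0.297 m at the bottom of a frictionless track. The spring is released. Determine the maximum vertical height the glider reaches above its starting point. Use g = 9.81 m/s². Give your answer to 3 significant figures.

h = 2.84 m

Energy conservation from release to the highest point: ½kx² = mgh
h = kx²/(2mg) = (2790)(0.297)²/(2 × 4.41 × 9.81) = 2.844 m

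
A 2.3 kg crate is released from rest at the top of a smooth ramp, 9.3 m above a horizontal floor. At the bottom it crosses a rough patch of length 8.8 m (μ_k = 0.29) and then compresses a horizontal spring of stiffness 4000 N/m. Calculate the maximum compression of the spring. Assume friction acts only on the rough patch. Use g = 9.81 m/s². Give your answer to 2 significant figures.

x = 0.28 m

Initial energy: E₁ = mgh = (2.3)(9.81)(9.3) = 209.84 J
Friction removes W_f = μ_k mg d = (0.29)(2.3)(9.81)(8.8) = 57.58 J
Energy reaching the spring: E = 209.84 − 57.58 = 152.26 J
At max compression ½kx² = E ⇒ x = √(2E/k) = √(2 × 152.26/4000) = 0.2759 m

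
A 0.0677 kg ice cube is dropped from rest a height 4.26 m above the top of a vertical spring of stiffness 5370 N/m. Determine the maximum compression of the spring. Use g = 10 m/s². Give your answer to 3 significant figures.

x = 0.0329 m

Let x be the compression. The total drop is H + x, and the cube is instantaneously at rest at max compression, so energy conservation gives:
mg(H + x) = ½kx²
½(5370)x² − (0.0677)(10)x − (0.0677)(10)(4.26) = 0
2685x² − 0.6770x − 2.884 = 0
x = [0.6770 + √(0.4583 + 30974)]/(2 × 2685) = 0.03290 m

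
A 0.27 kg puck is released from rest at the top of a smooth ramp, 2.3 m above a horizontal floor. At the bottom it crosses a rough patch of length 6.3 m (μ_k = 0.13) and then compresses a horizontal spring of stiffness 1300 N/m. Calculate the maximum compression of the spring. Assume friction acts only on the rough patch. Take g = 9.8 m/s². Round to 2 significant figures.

Initial energy: E₁ = mgh = (0.27)(9.8)(2.3) = 6.0858 J
Friction removes W_f = μ_k mg d = (0.13)(0.27)(9.8)(6.3) = 2.167 J
Energy reaching the spring: E = 6.0858 − 2.167 = 3.9187 J
At max compression ½kx² = E ⇒ x = √(2E/k) = √(2 × 3.9187/1300) = 0.07765 m

x = 0.078 m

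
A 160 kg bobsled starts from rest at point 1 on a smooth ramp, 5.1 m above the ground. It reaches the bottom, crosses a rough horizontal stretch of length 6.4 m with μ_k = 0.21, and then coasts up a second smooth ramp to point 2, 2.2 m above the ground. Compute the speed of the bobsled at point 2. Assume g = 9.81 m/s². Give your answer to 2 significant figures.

Energy at 1: mgh₁ = (160)(9.81)(5.1) = 8005.0 J
Friction loss: W_f = μ_k mg d = 2110 J
At 2: ½mv² + mgh₂ = mgh₁ − W_f
½mv² = 8005.0 − 2110 − 3453.1 = 2442.3 J
v = √(2 × 2442.3/160) = 5.525 m/s

v = 5.5 m/s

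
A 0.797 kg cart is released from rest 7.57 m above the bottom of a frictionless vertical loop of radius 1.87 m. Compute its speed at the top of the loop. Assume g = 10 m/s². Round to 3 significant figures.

v = 8.75 m/s

Energy conservation: mgh = ½mv_top² + mg(2r)
v_top² = 2g(h − 2r) = 2(10)(7.57 − 3.740) = 76.60
v_top = 8.752 m/s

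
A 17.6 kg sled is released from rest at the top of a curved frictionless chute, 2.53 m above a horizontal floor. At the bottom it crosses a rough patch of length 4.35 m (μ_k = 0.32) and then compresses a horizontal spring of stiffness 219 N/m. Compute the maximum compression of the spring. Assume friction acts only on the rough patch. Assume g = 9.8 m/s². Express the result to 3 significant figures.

x = 1.34 m

Initial energy: E₁ = mgh = (17.6)(9.8)(2.53) = 436.37 J
Friction removes W_f = μ_k mg d = (0.32)(17.6)(9.8)(4.35) = 240.1 J
Energy reaching the spring: E = 436.37 − 240.1 = 196.28 J
At max compression ½kx² = E ⇒ x = √(2E/k) = √(2 × 196.28/219) = 1.339 m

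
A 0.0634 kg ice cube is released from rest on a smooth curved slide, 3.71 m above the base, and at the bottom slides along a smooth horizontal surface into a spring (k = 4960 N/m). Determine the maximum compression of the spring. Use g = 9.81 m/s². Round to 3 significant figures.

x = 0.0305 m

Gravitational PE at the top equals spring PE at max compression: mgh = ½kx²
x = √(2mgh/k) = √(2 × 0.0634 × 9.81 × 3.71 / 4960) = 0.03050 m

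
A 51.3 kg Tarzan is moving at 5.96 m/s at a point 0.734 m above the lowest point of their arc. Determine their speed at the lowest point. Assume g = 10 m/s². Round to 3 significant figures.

v = 7.09 m/s

Mechanical energy is conserved (no friction): ½mv₀² + mgh = ½mv²
v² = v₀² + 2gh = (5.96)² + 2(10)(0.734) = 50.202
v = √50.202 = 7.085 m/s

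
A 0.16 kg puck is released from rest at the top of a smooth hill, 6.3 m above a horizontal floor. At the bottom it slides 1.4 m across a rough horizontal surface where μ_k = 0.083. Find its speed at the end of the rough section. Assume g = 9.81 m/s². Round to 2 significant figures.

v = 11 m/s

Energy bookkeeping (friction removes W_f = μ_k N d):
mgh = ½mv² + μ_k m g d
W_f = μ_k mg d = (0.083)(0.16)(9.81)(1.4) = 0.1824 J
½mv² = mgh − W_f = 9.8885 − 0.1824 = 9.7061 J
v = √(2 × 9.7061/0.16) = 11.01 m/s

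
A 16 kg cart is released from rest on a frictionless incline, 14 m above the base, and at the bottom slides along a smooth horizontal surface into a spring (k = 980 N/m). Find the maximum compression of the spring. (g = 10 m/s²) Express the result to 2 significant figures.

Gravitational PE at the top equals spring PE at max compression: mgh = ½kx²
x = √(2mgh/k) = √(2 × 16 × 10 × 14 / 980) = 2.138 m

x = 2.1 m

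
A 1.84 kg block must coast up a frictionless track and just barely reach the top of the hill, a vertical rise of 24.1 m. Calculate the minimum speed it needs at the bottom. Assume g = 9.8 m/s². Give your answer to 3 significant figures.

At the top it is momentarily at rest, so all KE converts to PE: ½mv² = mgh
v = √(2gh) = √(2 × 9.8 × 24.1) = 21.73 m/s

v = 21.7 m/s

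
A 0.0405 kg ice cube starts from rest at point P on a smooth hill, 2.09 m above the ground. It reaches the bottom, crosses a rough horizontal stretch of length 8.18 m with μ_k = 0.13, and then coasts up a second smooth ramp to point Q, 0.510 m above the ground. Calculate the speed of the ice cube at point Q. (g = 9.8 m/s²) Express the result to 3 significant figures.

Energy at P: mgh₁ = (0.0405)(9.8)(2.09) = 0.82952 J
Friction loss: W_f = μ_k mg d = 0.4221 J
At Q: ½mv² + mgh₂ = mgh₁ − W_f
½mv² = 0.82952 − 0.4221 − 0.20242 = 0.20504 J
v = √(2 × 0.20504/0.0405) = 3.182 m/s

v = 3.18 m/s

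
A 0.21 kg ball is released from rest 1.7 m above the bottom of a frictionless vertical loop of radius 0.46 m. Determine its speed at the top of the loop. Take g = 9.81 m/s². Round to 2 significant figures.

Energy conservation: mgh = ½mv_top² + mg(2r)
v_top² = 2g(h − 2r) = 2(9.81)(1.7 − 0.9200) = 15.30
v_top = 3.912 m/s

v = 3.9 m/s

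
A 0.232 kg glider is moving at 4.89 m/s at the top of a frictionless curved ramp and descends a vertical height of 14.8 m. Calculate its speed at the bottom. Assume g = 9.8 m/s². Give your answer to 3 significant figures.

v = 17.7 m/s

Equating total energy at the two states: ½mv₀² + mgh = ½mv²
The mass cancels from both sides.
v² = v₀² + 2gh = (4.89)² + 2(9.8)(14.8) = 313.99
v = √313.99 = 17.72 m/s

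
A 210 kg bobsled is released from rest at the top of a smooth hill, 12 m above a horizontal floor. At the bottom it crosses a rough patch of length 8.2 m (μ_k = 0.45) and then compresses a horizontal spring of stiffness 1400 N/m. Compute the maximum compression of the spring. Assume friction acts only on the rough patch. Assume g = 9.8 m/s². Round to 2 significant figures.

x = 4.9 m

Initial energy: E₁ = mgh = (210)(9.8)(12) = 24696 J
Friction removes W_f = μ_k mg d = (0.45)(210)(9.8)(8.2) = 7594 J
Energy reaching the spring: E = 24696 − 7594 = 17102 J
At max compression ½kx² = E ⇒ x = √(2E/k) = √(2 × 17102/1400) = 4.943 m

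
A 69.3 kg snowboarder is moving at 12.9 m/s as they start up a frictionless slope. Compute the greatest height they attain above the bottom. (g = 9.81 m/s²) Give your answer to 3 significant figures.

h = 8.48 m

Setting KE at the bottom equal to PE gained: ½mv² = mgh
h = v²/(2g) = 12.9²/(2 × 9.81) = 8.482 m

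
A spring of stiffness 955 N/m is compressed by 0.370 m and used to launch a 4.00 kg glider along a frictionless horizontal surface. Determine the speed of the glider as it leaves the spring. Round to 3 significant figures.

Spring PE converts entirely to kinetic energy: ½kx² = ½mv²
v = x√(k/m) = 0.370 × √(955/4.00) = 5.717 m/s

v = 5.72 m/s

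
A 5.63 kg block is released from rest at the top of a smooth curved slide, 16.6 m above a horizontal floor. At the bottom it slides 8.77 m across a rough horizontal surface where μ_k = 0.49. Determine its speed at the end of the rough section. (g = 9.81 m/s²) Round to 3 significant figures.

v = 15.5 m/s

Applying the work–energy principle:
mgh = ½mv² + μ_k m g d
W_f = μ_k mg d = (0.49)(5.63)(9.81)(8.77) = 237.3 J
½mv² = mgh − W_f = 916.82 − 237.3 = 679.48 J
v = √(2 × 679.48/5.63) = 15.54 m/s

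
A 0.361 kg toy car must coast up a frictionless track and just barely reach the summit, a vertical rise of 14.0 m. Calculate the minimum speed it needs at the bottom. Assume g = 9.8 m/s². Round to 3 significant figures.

v = 16.6 m/s

At the top it is momentarily at rest, so all KE converts to PE: ½mv² = mgh
v = √(2gh) = √(2 × 9.8 × 14.0) = 16.57 m/s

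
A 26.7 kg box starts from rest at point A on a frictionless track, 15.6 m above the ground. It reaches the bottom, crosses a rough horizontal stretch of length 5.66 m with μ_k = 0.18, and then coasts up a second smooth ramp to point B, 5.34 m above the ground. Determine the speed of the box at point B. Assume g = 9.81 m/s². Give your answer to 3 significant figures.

Energy at A: mgh₁ = (26.7)(9.81)(15.6) = 4086.1 J
Friction loss: W_f = μ_k mg d = 266.9 J
At B: ½mv² + mgh₂ = mgh₁ − W_f
½mv² = 4086.1 − 266.9 − 1398.7 = 2420.5 J
v = √(2 × 2420.5/26.7) = 13.47 m/s

v = 13.5 m/s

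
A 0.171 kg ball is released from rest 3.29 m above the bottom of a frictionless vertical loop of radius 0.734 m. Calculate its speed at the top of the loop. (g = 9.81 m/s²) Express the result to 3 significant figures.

Energy conservation: mgh = ½mv_top² + mg(2r)
v_top² = 2g(h − 2r) = 2(9.81)(3.29 − 1.468) = 35.75
v_top = 5.979 m/s

v = 5.98 m/s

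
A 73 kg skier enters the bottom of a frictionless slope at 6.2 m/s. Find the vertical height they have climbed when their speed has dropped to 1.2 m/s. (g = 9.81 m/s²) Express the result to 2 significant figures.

h = 1.9 m

Energy balance between the two points: ½mv₁² = ½mv₂² + mgh
h = (v₁² − v₂²)/(2g) = (6.2² − 1.2²)/(2 × 9.81) = 1.886 m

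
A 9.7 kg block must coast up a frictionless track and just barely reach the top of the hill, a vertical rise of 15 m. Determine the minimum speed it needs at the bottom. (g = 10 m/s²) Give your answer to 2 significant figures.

v = 17 m/s

At the top it is momentarily at rest, so all KE converts to PE: ½mv² = mgh
v = √(2gh) = √(2 × 10 × 15) = 17.32 m/s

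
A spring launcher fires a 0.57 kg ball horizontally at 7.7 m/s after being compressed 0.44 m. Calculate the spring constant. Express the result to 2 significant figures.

k = 170 N/m

Spring PE at full compression equals KE at release: ½kx² = ½mv²
k = mv²/x² = (0.57)(7.7)²/(0.44)² = 174.6 N/m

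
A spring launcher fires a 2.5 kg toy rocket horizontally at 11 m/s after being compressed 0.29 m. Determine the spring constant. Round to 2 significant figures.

Spring PE at full compression equals KE at release: ½kx² = ½mv²
k = mv²/x² = (2.5)(11)²/(0.29)² = 3597 N/m

k = 3600 N/m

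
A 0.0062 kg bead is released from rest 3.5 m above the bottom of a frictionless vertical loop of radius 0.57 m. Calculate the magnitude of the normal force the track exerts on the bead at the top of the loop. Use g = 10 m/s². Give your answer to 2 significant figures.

N = 0.45 N

Energy from release to top (height 2r): mgh = ½mv_top² + mg(2r)
v_top² = 2g(h − 2r) = 2(10)(3.5 − 1.140) = 47.200 m²/s²
At the top, both N and weight point toward the centre: N + mg = mv_top²/r
N = m(v_top²/r − g) = 0.0062(47.200/0.57 − 10) = 0.4514 N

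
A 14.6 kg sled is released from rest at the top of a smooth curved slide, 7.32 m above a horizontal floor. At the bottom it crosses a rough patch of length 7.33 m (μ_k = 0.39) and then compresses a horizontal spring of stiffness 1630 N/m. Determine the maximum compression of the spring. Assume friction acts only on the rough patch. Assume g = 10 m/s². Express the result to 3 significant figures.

x = 0.894 m

Initial energy: E₁ = mgh = (14.6)(10)(7.32) = 1068.7 J
Friction removes W_f = μ_k mg d = (0.39)(14.6)(10)(7.33) = 417.4 J
Energy reaching the spring: E = 1068.7 − 417.4 = 651.35 J
At max compression ½kx² = E ⇒ x = √(2E/k) = √(2 × 651.35/1630) = 0.8940 m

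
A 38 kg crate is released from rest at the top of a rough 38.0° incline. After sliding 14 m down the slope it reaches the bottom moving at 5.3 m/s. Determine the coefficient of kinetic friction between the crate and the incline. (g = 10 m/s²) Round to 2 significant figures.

The energy dissipated by friction is the PE lost minus the KE gained:
mgL sinθ = 3275.3 J; ½mv² = 533.71 J
W_f = 3275.3 − 533.71 = 2742 J
μ_k = W_f/(mg cosθ · L) = 2742/(299.4 × 14) = 0.6540

μ_k = 0.65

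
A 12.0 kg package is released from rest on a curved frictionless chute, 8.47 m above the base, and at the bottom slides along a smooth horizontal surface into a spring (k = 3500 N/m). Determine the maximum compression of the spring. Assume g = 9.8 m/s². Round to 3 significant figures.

Energy conservation (no friction) from release to max compression: mgh = ½kx²
x = √(2mgh/k) = √(2 × 12.0 × 9.8 × 8.47 / 3500) = 0.7544 m

x = 0.754 m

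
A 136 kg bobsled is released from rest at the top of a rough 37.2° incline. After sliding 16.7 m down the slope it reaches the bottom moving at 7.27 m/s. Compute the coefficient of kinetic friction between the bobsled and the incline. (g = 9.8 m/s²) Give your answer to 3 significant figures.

μ_k = 0.556

Energy balance down the incline: mg L sinθ − ½mv² = μ_k (mg cosθ) L
mgL sinθ = 13457 J; ½mv² = 3594.0 J
W_f = 13457 − 3594.0 = 9863 J
μ_k = W_f/(mg cosθ · L) = 9863/(1062 × 16.7) = 0.5563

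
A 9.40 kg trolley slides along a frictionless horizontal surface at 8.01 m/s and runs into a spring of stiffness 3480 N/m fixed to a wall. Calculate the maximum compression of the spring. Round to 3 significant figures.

All KE is stored as spring PE at maximum compression: ½mv² = ½kx²
x = v√(m/k) = 8.01 × √(9.40/3480) = 0.4163 m

x = 0.416 m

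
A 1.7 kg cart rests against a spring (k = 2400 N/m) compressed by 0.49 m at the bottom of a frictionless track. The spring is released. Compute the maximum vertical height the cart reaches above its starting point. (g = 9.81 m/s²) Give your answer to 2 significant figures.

h = 17 m

Energy conservation from release to the highest point: ½kx² = mgh
h = kx²/(2mg) = (2400)(0.49)²/(2 × 1.7 × 9.81) = 17.28 m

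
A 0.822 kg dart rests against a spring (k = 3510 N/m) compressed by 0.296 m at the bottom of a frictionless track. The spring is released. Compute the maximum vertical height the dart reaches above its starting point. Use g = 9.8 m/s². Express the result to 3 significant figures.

Energy conservation from release to the highest point: ½kx² = mgh
h = kx²/(2mg) = (3510)(0.296)²/(2 × 0.822 × 9.8) = 19.09 m

h = 19.1 m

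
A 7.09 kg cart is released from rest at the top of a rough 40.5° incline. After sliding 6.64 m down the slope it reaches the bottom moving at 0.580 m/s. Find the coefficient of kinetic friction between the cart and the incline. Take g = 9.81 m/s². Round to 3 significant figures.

Energy balance down the incline: mg L sinθ − ½mv² = μ_k (mg cosθ) L
mgL sinθ = 299.94 J; ½mv² = 1.1925 J
W_f = 299.94 − 1.1925 = 298.7 J
μ_k = W_f/(mg cosθ · L) = 298.7/(52.89 × 6.64) = 0.8507

μ_k = 0.851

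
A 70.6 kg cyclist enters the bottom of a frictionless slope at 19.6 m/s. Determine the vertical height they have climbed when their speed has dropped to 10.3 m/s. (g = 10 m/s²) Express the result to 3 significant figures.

Energy balance between the two points: ½mv₁² = ½mv₂² + mgh
h = (v₁² − v₂²)/(2g) = (19.6² − 10.3²)/(2 × 10) = 13.90 m

h = 13.9 m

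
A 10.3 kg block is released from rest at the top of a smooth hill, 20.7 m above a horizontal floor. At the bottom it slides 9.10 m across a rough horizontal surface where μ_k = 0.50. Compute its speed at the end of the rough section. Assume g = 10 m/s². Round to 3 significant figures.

Applying the work–energy principle:
mgh = ½mv² + μ_k m g d
W_f = μ_k mg d = (0.50)(10.3)(10)(9.10) = 468.6 J
½mv² = mgh − W_f = 2132.1 − 468.6 = 1663.5 J
v = √(2 × 1663.5/10.3) = 17.97 m/s

v = 18.0 m/s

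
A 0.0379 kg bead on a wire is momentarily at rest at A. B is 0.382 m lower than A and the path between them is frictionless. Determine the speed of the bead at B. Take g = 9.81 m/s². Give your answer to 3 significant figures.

Equating total energy at the two states: mgh = ½mv²
v = √(2gh) = √(2 × 9.81 × 0.382) = √7.4948 = 2.738 m/s

v = 2.74 m/s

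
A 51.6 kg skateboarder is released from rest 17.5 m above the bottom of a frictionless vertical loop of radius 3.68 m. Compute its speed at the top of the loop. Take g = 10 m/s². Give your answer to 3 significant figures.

Energy conservation: mgh = ½mv_top² + mg(2r)
v_top² = 2g(h − 2r) = 2(10)(17.5 − 7.360) = 202.8
v_top = 14.24 m/s

v = 14.2 m/s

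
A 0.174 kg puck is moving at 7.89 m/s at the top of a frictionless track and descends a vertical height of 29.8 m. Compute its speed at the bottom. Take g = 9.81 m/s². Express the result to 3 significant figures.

Energy conservation between the two points: ½mv₀² + mgh = ½mv²
v² = v₀² + 2gh = (7.89)² + 2(9.81)(29.8) = 646.93
v = √646.93 = 25.43 m/s

v = 25.4 m/s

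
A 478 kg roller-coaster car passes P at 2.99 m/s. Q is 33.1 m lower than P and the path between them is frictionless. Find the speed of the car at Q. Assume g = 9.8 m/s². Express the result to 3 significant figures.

v = 25.6 m/s

Mechanical energy is conserved (no friction): ½mv₀² + mgh = ½mv²
v² = v₀² + 2gh = (2.99)² + 2(9.8)(33.1) = 657.70
v = √657.70 = 25.65 m/s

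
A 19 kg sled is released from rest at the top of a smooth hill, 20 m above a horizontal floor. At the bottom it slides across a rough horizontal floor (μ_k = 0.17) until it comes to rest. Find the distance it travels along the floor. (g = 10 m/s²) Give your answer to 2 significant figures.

d = 120 m

Applying the work–energy principle:
At rest all PE has been dissipated by friction: mgh = μ_k m g d
d = h/μ_k = 20/0.17 = 117.6 m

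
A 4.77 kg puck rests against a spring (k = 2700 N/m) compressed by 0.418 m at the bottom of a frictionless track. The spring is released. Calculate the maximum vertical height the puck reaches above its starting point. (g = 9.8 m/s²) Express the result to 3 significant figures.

Energy conservation from release to the highest point: ½kx² = mgh
h = kx²/(2mg) = (2700)(0.418)²/(2 × 4.77 × 9.8) = 5.046 m

h = 5.05 m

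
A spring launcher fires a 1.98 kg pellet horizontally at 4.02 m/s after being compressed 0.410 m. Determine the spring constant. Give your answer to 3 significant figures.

Energy stored in the spring equals the launch KE: ½kx² = ½mv²
k = mv²/x² = (1.98)(4.02)²/(0.410)² = 190.3 N/m

k = 190 N/m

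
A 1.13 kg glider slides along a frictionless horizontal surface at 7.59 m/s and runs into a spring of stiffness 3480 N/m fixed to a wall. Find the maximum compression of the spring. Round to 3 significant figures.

x = 0.137 m

At max compression the glider is momentarily at rest: ½mv² = ½kx²
x = v√(m/k) = 7.59 × √(1.13/3480) = 0.1368 m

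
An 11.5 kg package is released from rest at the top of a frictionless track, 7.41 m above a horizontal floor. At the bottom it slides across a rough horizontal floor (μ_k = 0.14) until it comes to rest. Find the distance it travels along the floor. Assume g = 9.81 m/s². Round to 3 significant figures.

Applying the work–energy principle:
At rest all PE has been dissipated by friction: mgh = μ_k m g d
d = h/μ_k = 7.41/0.14 = 52.93 m

d = 52.9 m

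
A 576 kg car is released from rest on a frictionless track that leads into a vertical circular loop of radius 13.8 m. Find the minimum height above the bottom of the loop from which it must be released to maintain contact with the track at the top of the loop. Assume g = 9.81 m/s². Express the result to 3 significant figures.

h = 34.5 m

At the top, for minimum speed gravity alone supplies the centripetal force: mg = mv_top²/r ⇒ v_top² = gr = 135.4 m²/s²
Energy conservation from release height h to the top (height 2r): mgh = ½mv_top² + mg(2r)
h = v_top²/(2g) + 2r = r/2 + 2r = 5r/2 = 34.50 m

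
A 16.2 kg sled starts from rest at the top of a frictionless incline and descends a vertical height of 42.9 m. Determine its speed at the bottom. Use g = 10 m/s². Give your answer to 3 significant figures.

Energy conservation between the two points: mgh = ½mv²
v = √(2gh) = √(2 × 10 × 42.9) = √858.00 = 29.29 m/s

v = 29.3 m/s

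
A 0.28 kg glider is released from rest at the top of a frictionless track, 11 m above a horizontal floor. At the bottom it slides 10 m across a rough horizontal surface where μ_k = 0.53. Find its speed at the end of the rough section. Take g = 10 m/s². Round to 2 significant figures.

v = 11 m/s

Applying the work–energy principle:
mgh = ½mv² + μ_k m g d
W_f = μ_k mg d = (0.53)(0.28)(10)(10) = 14.84 J
½mv² = mgh − W_f = 30.800 − 14.84 = 15.960 J
v = √(2 × 15.960/0.28) = 10.68 m/s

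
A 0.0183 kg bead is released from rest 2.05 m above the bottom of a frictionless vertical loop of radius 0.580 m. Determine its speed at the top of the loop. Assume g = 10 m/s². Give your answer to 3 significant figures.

Energy conservation: mgh = ½mv_top² + mg(2r)
v_top² = 2g(h − 2r) = 2(10)(2.05 − 1.160) = 17.80
v_top = 4.219 m/s

v = 4.22 m/s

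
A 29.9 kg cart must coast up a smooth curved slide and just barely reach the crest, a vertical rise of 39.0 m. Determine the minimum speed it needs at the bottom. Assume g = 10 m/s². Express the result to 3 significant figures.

v = 27.9 m/s

At the top it is momentarily at rest, so all KE converts to PE: ½mv² = mgh
v = √(2gh) = √(2 × 10 × 39.0) = 27.93 m/s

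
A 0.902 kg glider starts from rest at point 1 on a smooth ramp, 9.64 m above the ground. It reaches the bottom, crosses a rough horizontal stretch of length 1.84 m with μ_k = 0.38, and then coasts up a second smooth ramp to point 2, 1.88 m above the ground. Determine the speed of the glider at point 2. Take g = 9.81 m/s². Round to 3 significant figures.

v = 11.8 m/s

Energy at 1: mgh₁ = (0.902)(9.81)(9.64) = 85.301 J
Friction loss: W_f = μ_k mg d = 6.187 J
At 2: ½mv² + mgh₂ = mgh₁ − W_f
½mv² = 85.301 − 6.187 − 16.635 = 62.478 J
v = √(2 × 62.478/0.902) = 11.77 m/s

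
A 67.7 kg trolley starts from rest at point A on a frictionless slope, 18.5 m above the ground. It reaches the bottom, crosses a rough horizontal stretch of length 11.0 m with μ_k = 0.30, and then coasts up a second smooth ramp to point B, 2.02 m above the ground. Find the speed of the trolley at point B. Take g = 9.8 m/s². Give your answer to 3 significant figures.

v = 16.1 m/s

Energy at A: mgh₁ = (67.7)(9.8)(18.5) = 12274 J
Friction loss: W_f = μ_k mg d = 2189 J
At B: ½mv² + mgh₂ = mgh₁ − W_f
½mv² = 12274 − 2189 − 1340.2 = 8744.4 J
v = √(2 × 8744.4/67.7) = 16.07 m/s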